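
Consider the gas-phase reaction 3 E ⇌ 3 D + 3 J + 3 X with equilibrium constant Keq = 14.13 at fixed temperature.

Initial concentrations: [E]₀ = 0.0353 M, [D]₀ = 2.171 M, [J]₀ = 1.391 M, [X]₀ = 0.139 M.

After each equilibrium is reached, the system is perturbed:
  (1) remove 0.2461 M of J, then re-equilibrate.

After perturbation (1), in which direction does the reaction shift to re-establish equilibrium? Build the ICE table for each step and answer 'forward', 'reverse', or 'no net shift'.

Direction: forward

Q₀ = 1681 vs Keq = 14.13 ⇒ Q>K, reverse
Step 1:
                  E         D         J         X
  init       0.0353     2.171     1.391     0.139
  Δ         0.05847  -0.05847  -0.05847  -0.05847
  eq        0.09377     2.113     1.333   0.08053
  solve Keq expr → x = -0.01949; check Q = 14.13
Then remove 0.2461 M of J.
Step 2:
                  E         D         J         X
  init      0.09377     2.113     1.086   0.08053
  Δ       -0.008377  0.008377  0.008377  0.008377
  eq        0.08539     2.121     1.095   0.08891
  solve Keq expr → x = 0.002792; check Q = 14.13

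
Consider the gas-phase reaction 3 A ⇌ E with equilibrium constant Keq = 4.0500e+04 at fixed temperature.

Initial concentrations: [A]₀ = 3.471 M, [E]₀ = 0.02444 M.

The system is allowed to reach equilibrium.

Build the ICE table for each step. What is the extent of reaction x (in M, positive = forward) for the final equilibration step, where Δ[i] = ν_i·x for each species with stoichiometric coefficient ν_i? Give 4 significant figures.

Q₀ = 5.8444e-04 vs Keq = 4.0500e+04 ⇒ Q<K, forward
Step 1:
                   A          E
  Initial      3.471    0.02444
  Change       -3.44      1.147
  Equil      0.03069      1.171
  solve Keq expr → x = 1.147; check Q = 4.0500e+04

x = 1.147 M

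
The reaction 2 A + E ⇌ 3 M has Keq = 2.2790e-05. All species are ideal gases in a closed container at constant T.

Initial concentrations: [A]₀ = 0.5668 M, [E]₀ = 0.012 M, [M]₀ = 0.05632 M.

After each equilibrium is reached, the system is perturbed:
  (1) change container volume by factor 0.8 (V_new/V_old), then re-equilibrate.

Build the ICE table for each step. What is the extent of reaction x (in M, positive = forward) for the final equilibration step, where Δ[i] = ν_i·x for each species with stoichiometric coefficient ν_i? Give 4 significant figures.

Q₀ = 0.04634 vs Keq = 2.2790e-05 ⇒ Q>K, reverse
Step 1:
                   A          E          M
  I           0.5668      0.012    0.05632
  C          0.03343    0.01671   -0.05014
  E           0.6002    0.02871   0.006178
  solve Keq expr → x = -0.01671; check Q = 2.2790e-05
Then change container volume by factor 0.8 (V_new/V_old).
Step 2:
                   A          E          M
  I           0.7503    0.03589   0.007722
  C                0          0          0
  E           0.7503    0.03589   0.007722
  solve Keq expr → x = 0; check Q = 2.2790e-05

x = 0 M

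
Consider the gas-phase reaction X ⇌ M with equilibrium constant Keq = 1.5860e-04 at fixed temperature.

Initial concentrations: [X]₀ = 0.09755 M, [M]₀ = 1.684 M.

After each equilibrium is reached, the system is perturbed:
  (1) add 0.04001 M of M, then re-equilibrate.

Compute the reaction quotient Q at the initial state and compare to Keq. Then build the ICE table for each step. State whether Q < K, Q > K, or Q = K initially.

Q₀ = 17.26; Q > K (proceeds reverse)

Q₀ = 17.26 vs Keq = 1.5860e-04 ⇒ Q>K, reverse
Step 1:
                  X         M
  init      0.09755     1.684
  Δ           1.684    -1.684
  eq          1.781 2.8251e-04
  solve Keq expr → x = -1.684; check Q = 1.5860e-04
Then add 0.04001 M of M.
Step 2:
                  X         M
  init        1.781   0.04029
  Δ            0.04     -0.04
  eq          1.821 2.8885e-04
  solve Keq expr → x = -0.04; check Q = 1.5860e-04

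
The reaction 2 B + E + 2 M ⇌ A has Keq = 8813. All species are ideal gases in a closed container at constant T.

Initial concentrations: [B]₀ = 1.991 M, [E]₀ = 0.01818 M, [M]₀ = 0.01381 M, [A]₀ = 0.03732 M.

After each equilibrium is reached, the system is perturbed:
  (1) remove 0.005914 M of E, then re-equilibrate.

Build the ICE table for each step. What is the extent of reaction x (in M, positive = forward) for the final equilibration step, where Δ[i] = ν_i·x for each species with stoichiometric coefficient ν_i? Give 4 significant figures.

x = -8.6768e-04 M

Q₀ = 2715 vs Keq = 8813 ⇒ Q<K, forward
Step 1:
                   B          E          M          A
  I            1.991    0.01818    0.01381    0.03732
  C         -0.00522   -0.00261   -0.00522    0.00261
  E            1.986    0.01557    0.00859    0.03993
  solve Keq expr → x = 0.00261; check Q = 8813
Then remove 0.005914 M of E.
Step 2:
                   B          E          M          A
  I            1.986   0.009656    0.00859    0.03993
  C         0.001735 8.6768e-04   0.001735 -8.6768e-04
  E            1.988    0.01052    0.01033    0.03906
  solve Keq expr → x = -8.6768e-04; check Q = 8813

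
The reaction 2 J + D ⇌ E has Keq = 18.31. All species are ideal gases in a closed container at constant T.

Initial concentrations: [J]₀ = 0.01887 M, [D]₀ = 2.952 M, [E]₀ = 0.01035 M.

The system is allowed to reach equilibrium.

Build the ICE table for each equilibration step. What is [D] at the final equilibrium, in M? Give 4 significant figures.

[D]_eq = 2.95 M

Q₀ = 9.846 vs Keq = 18.31 ⇒ Q<K, forward
Step 1:
                  J         D         E
  I         0.01887     2.952   0.01035
  C       -0.003808 -0.001904  0.001904
  E         0.01506      2.95   0.01225
  solve Keq expr → x = 0.001904; check Q = 18.31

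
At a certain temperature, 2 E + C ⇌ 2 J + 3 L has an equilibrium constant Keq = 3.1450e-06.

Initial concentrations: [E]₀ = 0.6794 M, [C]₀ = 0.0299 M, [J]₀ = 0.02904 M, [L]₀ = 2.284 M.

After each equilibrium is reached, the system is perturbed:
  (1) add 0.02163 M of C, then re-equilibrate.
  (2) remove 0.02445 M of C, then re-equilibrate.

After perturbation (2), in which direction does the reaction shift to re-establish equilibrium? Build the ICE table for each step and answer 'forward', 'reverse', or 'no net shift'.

Direction: reverse

Q₀ = 0.728 vs Keq = 3.1450e-06 ⇒ Q>K, reverse
Step 1:
                    E           C           J           L
  init         0.6794      0.0299     0.02904       2.284
  Δ           0.02896     0.01448    -0.02896    -0.04344
  eq           0.7084     0.04438  7.8909e-05       2.241
  solve Keq expr → x = -0.01448; check Q = 3.1450e-06
Then add 0.02163 M of C.
Step 2:
                    E           C           J           L
  init         0.7084     0.06601  7.8909e-05       2.241
  Δ       -1.7317e-05 -8.6583e-06  1.7317e-05  2.5975e-05
  eq           0.7083       0.066  9.6226e-05       2.241
  solve Keq expr → x = 8.6583e-06; check Q = 3.1450e-06
Then remove 0.02445 M of C.
Step 3:
                    E           C           J           L
  init         0.7083     0.04155  9.6226e-05       2.241
  Δ        1.9863e-05  9.9315e-06 -1.9863e-05 -2.9795e-05
  eq           0.7084     0.04156  7.6363e-05       2.241
  solve Keq expr → x = -9.9315e-06; check Q = 3.1450e-06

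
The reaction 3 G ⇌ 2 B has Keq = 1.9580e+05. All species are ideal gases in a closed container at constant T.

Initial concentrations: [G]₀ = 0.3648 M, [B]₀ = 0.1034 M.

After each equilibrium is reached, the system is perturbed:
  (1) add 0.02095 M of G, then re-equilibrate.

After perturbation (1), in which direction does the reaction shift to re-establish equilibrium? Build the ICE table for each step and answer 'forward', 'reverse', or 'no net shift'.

Q₀ = 0.2202 vs Keq = 1.9580e+05 ⇒ Q<K, forward
Step 1:
                  G         B
  I          0.3648    0.1034
  C         -0.3564    0.2376
  E        0.008405     0.341
  solve Keq expr → x = 0.1188; check Q = 1.9580e+05
Then add 0.02095 M of G.
Step 2:
                  G         B
  I         0.02936     0.341
  C        -0.02072   0.01382
  E        0.008631    0.3548
  solve Keq expr → x = 0.006908; check Q = 1.9580e+05

Direction: forward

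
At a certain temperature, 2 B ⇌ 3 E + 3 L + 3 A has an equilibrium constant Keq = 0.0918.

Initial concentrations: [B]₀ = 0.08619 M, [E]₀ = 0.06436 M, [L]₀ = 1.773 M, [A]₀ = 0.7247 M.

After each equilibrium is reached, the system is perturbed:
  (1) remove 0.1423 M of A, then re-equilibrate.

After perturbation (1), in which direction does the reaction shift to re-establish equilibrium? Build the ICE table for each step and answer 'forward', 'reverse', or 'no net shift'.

Q₀ = 0.07613 vs Keq = 0.0918 ⇒ Q<K, forward
Step 1:
                   B          E          L          A
  init       0.08619    0.06436      1.773     0.7247
  Δ         -0.00186    0.00279    0.00279    0.00279
  eq         0.08433    0.06715      1.776     0.7275
  solve Keq expr → x = 9.3015e-04; check Q = 0.0918
Then remove 0.1423 M of A.
Step 2:
                   B          E          L          A
  init       0.08433    0.06715      1.776     0.5852
  Δ        -0.006711    0.01007    0.01007    0.01007
  eq         0.07762    0.07722      1.786     0.5953
  solve Keq expr → x = 0.003355; check Q = 0.0918

Direction: forward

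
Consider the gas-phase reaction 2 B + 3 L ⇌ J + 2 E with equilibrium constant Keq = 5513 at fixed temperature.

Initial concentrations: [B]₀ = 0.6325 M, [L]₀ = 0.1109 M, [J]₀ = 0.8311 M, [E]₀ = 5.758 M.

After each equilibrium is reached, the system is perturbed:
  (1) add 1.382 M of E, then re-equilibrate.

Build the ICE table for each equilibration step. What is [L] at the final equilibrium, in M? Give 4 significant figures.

Q₀ = 5.0499e+04 vs Keq = 5513 ⇒ Q>K, reverse
Step 1:
                    B           L           J           E
  I            0.6325      0.1109      0.8311       5.758
  C           0.06754      0.1013    -0.03377    -0.06754
  E               0.7      0.2122      0.7973        5.69
  solve Keq expr → x = -0.03377; check Q = 5513
Then add 1.382 M of E.
Step 2:
                    B           L           J           E
  I               0.7      0.2122      0.7973       7.072
  C           0.01837     0.02755   -0.009185    -0.01837
  E            0.7184      0.2398      0.7881       7.054
  solve Keq expr → x = -0.009185; check Q = 5513

[L]_eq = 0.2398 M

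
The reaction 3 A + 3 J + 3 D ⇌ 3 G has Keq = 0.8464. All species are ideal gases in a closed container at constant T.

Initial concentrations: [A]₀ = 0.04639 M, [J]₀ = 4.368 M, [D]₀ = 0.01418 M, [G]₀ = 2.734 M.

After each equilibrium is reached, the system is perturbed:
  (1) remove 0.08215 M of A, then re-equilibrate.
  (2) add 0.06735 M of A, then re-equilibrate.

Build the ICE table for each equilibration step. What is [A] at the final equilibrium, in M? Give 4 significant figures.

[A]_eq = 0.6732 M

Q₀ = 8.6148e+08 vs Keq = 0.8464 ⇒ Q>K, reverse
Step 1:
                   A          J          D          G
  Initial    0.04639      4.368    0.01418      2.734
  Change      0.6357     0.6357     0.6357    -0.6357
  Equil       0.6821      5.004     0.6499      2.098
  solve Keq expr → x = -0.2119; check Q = 0.8464
Then remove 0.08215 M of A.
Step 2:
                   A          J          D          G
  Initial        0.6      5.004     0.6499      2.098
  Change     0.03376    0.03376    0.03376   -0.03376
  Equil       0.6337      5.037     0.6837      2.065
  solve Keq expr → x = -0.01125; check Q = 0.8464
Then add 0.06735 M of A.
Step 3:
                   A          J          D          G
  Initial     0.7011      5.037     0.6837      2.065
  Change    -0.02783   -0.02783   -0.02783    0.02783
  Equil       0.6732       5.01     0.6558      2.092
  solve Keq expr → x = 0.009277; check Q = 0.8464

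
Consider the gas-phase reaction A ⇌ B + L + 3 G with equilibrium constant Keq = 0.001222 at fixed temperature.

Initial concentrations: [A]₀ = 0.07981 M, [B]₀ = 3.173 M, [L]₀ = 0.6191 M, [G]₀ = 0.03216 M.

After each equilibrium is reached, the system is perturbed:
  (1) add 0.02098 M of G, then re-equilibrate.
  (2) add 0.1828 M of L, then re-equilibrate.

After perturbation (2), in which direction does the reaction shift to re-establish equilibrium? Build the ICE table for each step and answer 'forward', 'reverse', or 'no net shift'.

Q₀ = 8.1869e-04 vs Keq = 0.001222 ⇒ Q<K, forward
Step 1:
                   A          B          L          G
  I          0.07981      3.173     0.6191    0.03216
  C        -0.001445   0.001445   0.001445   0.004336
  E          0.07836      3.174     0.6205     0.0365
  solve Keq expr → x = 0.001445; check Q = 0.001222
Then add 0.02098 M of G.
Step 2:
                   A          B          L          G
  I          0.07836      3.174     0.6205    0.05748
  C         0.006607  -0.006607  -0.006607   -0.01982
  E          0.08497      3.168     0.6139    0.03765
  solve Keq expr → x = -0.006607; check Q = 0.001222
Then add 0.1828 M of L.
Step 3:
                   A          B          L          G
  I          0.08497      3.168     0.7967    0.03765
  C       9.9372e-04 -9.9372e-04 -9.9372e-04  -0.002981
  E          0.08597      3.167     0.7957    0.03467
  solve Keq expr → x = -9.9372e-04; check Q = 0.001222

Direction: reverse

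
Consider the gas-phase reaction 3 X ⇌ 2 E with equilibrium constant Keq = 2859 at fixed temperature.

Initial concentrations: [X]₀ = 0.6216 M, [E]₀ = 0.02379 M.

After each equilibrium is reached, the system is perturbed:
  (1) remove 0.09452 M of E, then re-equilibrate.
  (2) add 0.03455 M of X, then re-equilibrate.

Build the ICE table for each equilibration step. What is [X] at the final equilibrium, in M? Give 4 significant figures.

[X]_eq = 0.03457 M

Q₀ = 0.002356 vs Keq = 2859 ⇒ Q<K, forward
Step 1:
                   X          E
  Initial     0.6216    0.02379
  Change     -0.5826     0.3884
  Equil      0.03902     0.4122
  solve Keq expr → x = 0.1942; check Q = 2859
Then remove 0.09452 M of E.
Step 2:
                   X          E
  Initial    0.03902     0.3177
  Change   -0.005948   0.003966
  Equil      0.03307     0.3216
  solve Keq expr → x = 0.001983; check Q = 2859
Then add 0.03455 M of X.
Step 3:
                   X          E
  Initial    0.06762     0.3216
  Change    -0.03306    0.02204
  Equil      0.03457     0.3437
  solve Keq expr → x = 0.01102; check Q = 2859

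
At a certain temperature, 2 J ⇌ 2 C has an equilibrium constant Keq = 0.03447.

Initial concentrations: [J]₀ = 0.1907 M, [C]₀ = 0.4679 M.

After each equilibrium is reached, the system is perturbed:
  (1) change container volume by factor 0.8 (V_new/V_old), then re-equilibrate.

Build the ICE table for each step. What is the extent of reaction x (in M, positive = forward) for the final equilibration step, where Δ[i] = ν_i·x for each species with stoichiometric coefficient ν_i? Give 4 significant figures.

Q₀ = 6.02 vs Keq = 0.03447 ⇒ Q>K, reverse
Step 1:
                    J           C
  init         0.1907      0.4679
  Δ            0.3648     -0.3648
  eq           0.5555      0.1031
  solve Keq expr → x = -0.1824; check Q = 0.03447
Then change container volume by factor 0.8 (V_new/V_old).
Step 2:
                    J           C
  init         0.6943      0.1289
  Δ                 0           0
  eq           0.6943      0.1289
  solve Keq expr → x = 0; check Q = 0.03447

x = 0 M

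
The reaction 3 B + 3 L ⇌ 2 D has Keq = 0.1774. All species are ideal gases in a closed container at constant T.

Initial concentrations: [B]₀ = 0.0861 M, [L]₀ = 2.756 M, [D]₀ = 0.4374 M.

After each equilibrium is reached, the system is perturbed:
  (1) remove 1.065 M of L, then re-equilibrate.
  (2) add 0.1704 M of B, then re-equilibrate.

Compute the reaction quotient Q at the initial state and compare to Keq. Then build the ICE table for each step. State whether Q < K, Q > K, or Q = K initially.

Q₀ = 14.32 vs Keq = 0.1774 ⇒ Q>K, reverse
Step 1:
                  B         L         D
  I          0.0861     2.756    0.4374
  C          0.1907    0.1907   -0.1271
  E          0.2768     2.947    0.3103
  solve Keq expr → x = -0.06357; check Q = 0.1774
Then remove 1.065 M of L.
Step 2:
                  B         L         D
  I          0.2768     1.882    0.3103
  C         0.08541   0.08541  -0.05694
  E          0.3622     1.967    0.2533
  solve Keq expr → x = -0.02847; check Q = 0.1774
Then add 0.1704 M of B.
Step 3:
                  B         L         D
  I          0.5326     1.967    0.2533
  C        -0.09283  -0.09283   0.06189
  E          0.4398     1.874    0.3152
  solve Keq expr → x = 0.03094; check Q = 0.1774

Q₀ = 14.32; Q > K (proceeds reverse)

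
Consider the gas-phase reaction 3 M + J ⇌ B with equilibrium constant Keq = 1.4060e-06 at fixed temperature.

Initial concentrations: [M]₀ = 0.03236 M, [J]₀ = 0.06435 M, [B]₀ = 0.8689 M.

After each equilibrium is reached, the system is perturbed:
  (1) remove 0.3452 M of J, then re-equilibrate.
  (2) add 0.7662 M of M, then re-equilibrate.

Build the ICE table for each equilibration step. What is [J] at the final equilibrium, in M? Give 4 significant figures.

Q₀ = 3.9847e+05 vs Keq = 1.4060e-06 ⇒ Q>K, reverse
Step 1:
                  M         J         B
  I         0.03236   0.06435    0.8689
  C           2.607    0.8689   -0.8689
  E           2.639    0.9332 2.4115e-05
  solve Keq expr → x = -0.8689; check Q = 1.4060e-06
Then remove 0.3452 M of J.
Step 2:
                  M         J         B
  I           2.639     0.588 2.4115e-05
  C       2.6758e-05 8.9194e-06 -8.9194e-06
  E           2.639     0.588 1.5195e-05
  solve Keq expr → x = -8.9194e-06; check Q = 1.4060e-06
Then add 0.7662 M of M.
Step 3:
                  M         J         B
  I           3.405     0.588 1.5195e-05
  C       -5.2342e-05 -1.7447e-05 1.7447e-05
  E           3.405     0.588 3.2643e-05
  solve Keq expr → x = 1.7447e-05; check Q = 1.4060e-06

[J]_eq = 0.588 M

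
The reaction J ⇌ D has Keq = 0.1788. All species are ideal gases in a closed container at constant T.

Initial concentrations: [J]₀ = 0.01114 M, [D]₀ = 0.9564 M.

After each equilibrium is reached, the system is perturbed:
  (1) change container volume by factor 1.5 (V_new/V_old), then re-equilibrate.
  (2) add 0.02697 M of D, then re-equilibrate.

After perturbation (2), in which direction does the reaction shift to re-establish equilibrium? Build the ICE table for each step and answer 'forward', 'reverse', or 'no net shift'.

Q₀ = 85.85 vs Keq = 0.1788 ⇒ Q>K, reverse
Step 1:
                   J          D
  Initial    0.01114     0.9564
  Change      0.8096    -0.8096
  Equil       0.8208     0.1468
  solve Keq expr → x = -0.8096; check Q = 0.1788
Then change container volume by factor 1.5 (V_new/V_old).
Step 2:
                   J          D
  Initial     0.5472    0.09784
  Change           0          0
  Equil       0.5472    0.09784
  solve Keq expr → x = 0; check Q = 0.1788
Then add 0.02697 M of D.
Step 3:
                   J          D
  Initial     0.5472     0.1248
  Change     0.02288   -0.02288
  Equil       0.5701     0.1019
  solve Keq expr → x = -0.02288; check Q = 0.1788

Direction: reverse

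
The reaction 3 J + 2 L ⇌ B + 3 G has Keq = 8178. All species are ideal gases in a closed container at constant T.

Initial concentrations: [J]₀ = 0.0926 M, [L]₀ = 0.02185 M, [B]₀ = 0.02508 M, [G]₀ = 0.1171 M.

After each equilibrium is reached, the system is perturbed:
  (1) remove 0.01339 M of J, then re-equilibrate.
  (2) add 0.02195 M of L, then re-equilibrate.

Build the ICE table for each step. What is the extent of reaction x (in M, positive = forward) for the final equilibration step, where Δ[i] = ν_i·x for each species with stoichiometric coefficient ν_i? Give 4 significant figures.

Q₀ = 106.2 vs Keq = 8178 ⇒ Q<K, forward
Step 1:
                   J          L          B          G
  I           0.0926    0.02185    0.02508     0.1171
  C         -0.02391   -0.01594   0.007969    0.02391
  E          0.06869   0.005912    0.03305      0.141
  solve Keq expr → x = 0.007969; check Q = 8178
Then remove 0.01339 M of J.
Step 2:
                   J          L          B          G
  I           0.0553   0.005912    0.03305      0.141
  C         0.002278   0.001519 -7.5934e-04  -0.002278
  E          0.05758   0.007431    0.03229     0.1387
  solve Keq expr → x = -7.5934e-04; check Q = 8178
Then add 0.02195 M of L.
Step 3:
                   J          L          B          G
  I          0.05758    0.02938    0.03229     0.1387
  C         -0.01821   -0.01214   0.006071    0.01821
  E          0.03937    0.01724    0.03836     0.1569
  solve Keq expr → x = 0.006071; check Q = 8178

x = 0.006071 M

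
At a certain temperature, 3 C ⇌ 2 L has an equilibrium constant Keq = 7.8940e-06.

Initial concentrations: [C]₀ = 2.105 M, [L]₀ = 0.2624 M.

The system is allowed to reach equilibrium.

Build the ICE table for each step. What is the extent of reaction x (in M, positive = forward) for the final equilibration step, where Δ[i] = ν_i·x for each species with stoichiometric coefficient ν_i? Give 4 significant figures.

Q₀ = 0.007382 vs Keq = 7.8940e-06 ⇒ Q>K, reverse
Step 1:
                    C           L
  Initial       2.105      0.2624
  Change       0.3771     -0.2514
  Equil         2.482     0.01099
  solve Keq expr → x = -0.1257; check Q = 7.8940e-06

x = -0.1257 M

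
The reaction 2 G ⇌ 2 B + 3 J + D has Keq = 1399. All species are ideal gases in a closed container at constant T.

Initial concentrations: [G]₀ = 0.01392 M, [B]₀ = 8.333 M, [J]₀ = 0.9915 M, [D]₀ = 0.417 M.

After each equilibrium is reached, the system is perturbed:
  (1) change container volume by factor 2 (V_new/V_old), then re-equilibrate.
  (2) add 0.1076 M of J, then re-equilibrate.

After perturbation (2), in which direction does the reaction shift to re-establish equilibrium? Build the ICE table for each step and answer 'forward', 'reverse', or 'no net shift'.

Q₀ = 1.4566e+05 vs Keq = 1399 ⇒ Q>K, reverse
Step 1:
                  G         B         J         D
  I         0.01392     8.333    0.9915     0.417
  C         0.09193  -0.09193   -0.1379  -0.04596
  E          0.1058     8.241    0.8536     0.371
  solve Keq expr → x = -0.04596; check Q = 1399
Then change container volume by factor 2 (V_new/V_old).
Step 2:
                  G         B         J         D
  I         0.05292     4.121    0.4268    0.1855
  C        -0.03619   0.03619   0.05428   0.01809
  E         0.01673     4.157    0.4811    0.2036
  solve Keq expr → x = 0.01809; check Q = 1399
Then add 0.1076 M of J.
Step 3:
                  G         B         J         D
  I         0.01673     4.157    0.5887    0.2036
  C        0.005288 -0.005288 -0.007932 -0.002644
  E         0.02202     4.151    0.5808     0.201
  solve Keq expr → x = -0.002644; check Q = 1399

Direction: reverse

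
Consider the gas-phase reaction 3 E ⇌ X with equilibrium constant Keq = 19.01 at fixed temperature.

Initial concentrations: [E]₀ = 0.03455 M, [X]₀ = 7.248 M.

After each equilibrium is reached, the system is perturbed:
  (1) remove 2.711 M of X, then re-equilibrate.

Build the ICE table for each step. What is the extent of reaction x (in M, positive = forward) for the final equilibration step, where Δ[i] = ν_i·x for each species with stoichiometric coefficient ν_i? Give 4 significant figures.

Q₀ = 1.7574e+05 vs Keq = 19.01 ⇒ Q>K, reverse
Step 1:
                  E         X
  Initial   0.03455     7.248
  Change     0.6829   -0.2276
  Equil      0.7175      7.02
  solve Keq expr → x = -0.2276; check Q = 19.01
Then remove 2.711 M of X.
Step 2:
                  E         X
  Initial    0.7175     4.309
  Change    -0.1061   0.03535
  Equil      0.6114     4.345
  solve Keq expr → x = 0.03535; check Q = 19.01

x = 0.03535 M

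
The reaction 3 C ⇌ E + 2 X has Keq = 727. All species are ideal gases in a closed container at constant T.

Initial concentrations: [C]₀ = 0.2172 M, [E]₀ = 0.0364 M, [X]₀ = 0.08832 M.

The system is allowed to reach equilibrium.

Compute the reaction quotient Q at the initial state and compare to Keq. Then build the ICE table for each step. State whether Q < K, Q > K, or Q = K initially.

Q₀ = 0.02771; Q < K (proceeds forward)

Q₀ = 0.02771 vs Keq = 727 ⇒ Q<K, forward
Step 1:
                  C         E         X
  Initial    0.2172    0.0364   0.08832
  Change    -0.1982   0.06607    0.1321
  Equil     0.01899    0.1025    0.2205
  solve Keq expr → x = 0.06607; check Q = 727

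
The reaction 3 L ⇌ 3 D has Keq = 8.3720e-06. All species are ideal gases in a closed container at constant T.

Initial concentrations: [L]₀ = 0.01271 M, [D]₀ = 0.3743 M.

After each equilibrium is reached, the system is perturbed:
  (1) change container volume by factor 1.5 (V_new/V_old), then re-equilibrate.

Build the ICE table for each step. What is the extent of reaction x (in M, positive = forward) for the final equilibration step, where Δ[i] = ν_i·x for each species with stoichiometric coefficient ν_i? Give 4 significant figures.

x = 0 M

Q₀ = 2.5540e+04 vs Keq = 8.3720e-06 ⇒ Q>K, reverse
Step 1:
                  L         D
  init      0.01271    0.3743
  Δ          0.3666   -0.3666
  eq         0.3793  0.007702
  solve Keq expr → x = -0.1222; check Q = 8.3720e-06
Then change container volume by factor 1.5 (V_new/V_old).
Step 2:
                  L         D
  init       0.2529  0.005135
  Δ               0         0
  eq         0.2529  0.005135
  solve Keq expr → x = 0; check Q = 8.3720e-06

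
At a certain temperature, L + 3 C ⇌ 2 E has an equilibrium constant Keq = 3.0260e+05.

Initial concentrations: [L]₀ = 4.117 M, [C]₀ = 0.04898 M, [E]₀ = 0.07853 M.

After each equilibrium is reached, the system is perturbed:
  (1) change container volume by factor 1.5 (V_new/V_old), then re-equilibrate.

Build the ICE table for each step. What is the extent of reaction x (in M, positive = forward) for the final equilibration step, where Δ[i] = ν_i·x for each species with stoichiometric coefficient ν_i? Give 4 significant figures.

x = -1.4547e-04 M

Q₀ = 12.75 vs Keq = 3.0260e+05 ⇒ Q<K, forward
Step 1:
                   L          C          E
  Initial      4.117    0.04898    0.07853
  Change    -0.01562   -0.04685    0.03123
  Equil        4.101   0.002133     0.1098
  solve Keq expr → x = 0.01562; check Q = 3.0260e+05
Then change container volume by factor 1.5 (V_new/V_old).
Step 2:
                   L          C          E
  Initial      2.734   0.001422    0.07317
  Change  1.4547e-04 4.3641e-04 -2.9094e-04
  Equil        2.734   0.001859    0.07288
  solve Keq expr → x = -1.4547e-04; check Q = 3.0260e+05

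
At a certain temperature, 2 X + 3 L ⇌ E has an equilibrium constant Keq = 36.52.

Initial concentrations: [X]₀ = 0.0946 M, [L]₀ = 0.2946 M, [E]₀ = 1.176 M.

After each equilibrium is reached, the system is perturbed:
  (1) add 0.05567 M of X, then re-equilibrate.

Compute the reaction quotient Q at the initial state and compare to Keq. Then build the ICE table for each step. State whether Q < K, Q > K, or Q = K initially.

Q₀ = 5140 vs Keq = 36.52 ⇒ Q>K, reverse
Step 1:
                    X           L           E
  Initial      0.0946      0.2946       1.176
  Change       0.2339      0.3508     -0.1169
  Equil        0.3285      0.6454       1.059
  solve Keq expr → x = -0.1169; check Q = 36.52
Then add 0.05567 M of X.
Step 2:
                    X           L           E
  Initial      0.3841      0.6454       1.059
  Change     -0.02405    -0.03607     0.01202
  Equil        0.3601      0.6093       1.071
  solve Keq expr → x = 0.01202; check Q = 36.52

Q₀ = 5140; Q > K (proceeds reverse)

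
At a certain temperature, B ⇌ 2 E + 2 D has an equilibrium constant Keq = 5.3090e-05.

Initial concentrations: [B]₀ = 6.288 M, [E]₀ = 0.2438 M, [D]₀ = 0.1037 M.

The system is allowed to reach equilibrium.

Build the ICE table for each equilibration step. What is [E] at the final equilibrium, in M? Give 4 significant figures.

[E]_eq = 0.2223 M

Q₀ = 1.0165e-04 vs Keq = 5.3090e-05 ⇒ Q>K, reverse
Step 1:
                   B          E          D
  init         6.288     0.2438     0.1037
  Δ          0.01073   -0.02146   -0.02146
  eq           6.299     0.2223    0.08224
  solve Keq expr → x = -0.01073; check Q = 5.3090e-05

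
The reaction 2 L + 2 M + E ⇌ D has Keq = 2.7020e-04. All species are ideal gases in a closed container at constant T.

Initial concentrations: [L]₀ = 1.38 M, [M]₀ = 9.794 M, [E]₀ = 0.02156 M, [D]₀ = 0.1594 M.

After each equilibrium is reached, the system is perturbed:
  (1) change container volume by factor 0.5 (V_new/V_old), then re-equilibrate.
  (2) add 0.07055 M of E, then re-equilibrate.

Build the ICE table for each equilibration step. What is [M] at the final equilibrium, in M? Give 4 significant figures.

[M]_eq = 19.81 M

Q₀ = 0.04047 vs Keq = 2.7020e-04 ⇒ Q>K, reverse
Step 1:
                    L           M           E           D
  init           1.38       9.794     0.02156      0.1594
  Δ            0.2929      0.2929      0.1465     -0.1465
  eq            1.673       10.09       0.168     0.01293
  solve Keq expr → x = -0.1465; check Q = 2.7020e-04
Then change container volume by factor 0.5 (V_new/V_old).
Step 2:
                    L           M           E           D
  init          3.346       20.17      0.3361     0.02586
  Δ           -0.3074     -0.3074     -0.1537      0.1537
  eq            3.038       19.87      0.1824      0.1796
  solve Keq expr → x = 0.1537; check Q = 2.7020e-04
Then add 0.07055 M of E.
Step 3:
                    L           M           E           D
  init          3.038       19.87      0.2529      0.1796
  Δ          -0.06006    -0.06006    -0.03003     0.03003
  eq            2.978       19.81      0.2229      0.2096
  solve Keq expr → x = 0.03003; check Q = 2.7020e-04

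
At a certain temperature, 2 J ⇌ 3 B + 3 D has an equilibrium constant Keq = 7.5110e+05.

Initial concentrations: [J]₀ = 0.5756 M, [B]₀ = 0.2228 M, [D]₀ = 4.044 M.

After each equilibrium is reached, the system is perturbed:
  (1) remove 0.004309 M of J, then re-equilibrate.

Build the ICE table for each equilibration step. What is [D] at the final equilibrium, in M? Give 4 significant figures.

[D]_eq = 4.881 M

Q₀ = 2.208 vs Keq = 7.5110e+05 ⇒ Q<K, forward
Step 1:
                   J          B          D
  init        0.5756     0.2228      4.044
  Δ          -0.5619     0.8428     0.8428
  eq         0.01371      1.066      4.887
  solve Keq expr → x = 0.2809; check Q = 7.5110e+05
Then remove 0.004309 M of J.
Step 2:
                   J          B          D
  init      0.009403      1.066      4.887
  Δ         0.004163  -0.006244  -0.006244
  eq         0.01357      1.059      4.881
  solve Keq expr → x = -0.002081; check Q = 7.5110e+05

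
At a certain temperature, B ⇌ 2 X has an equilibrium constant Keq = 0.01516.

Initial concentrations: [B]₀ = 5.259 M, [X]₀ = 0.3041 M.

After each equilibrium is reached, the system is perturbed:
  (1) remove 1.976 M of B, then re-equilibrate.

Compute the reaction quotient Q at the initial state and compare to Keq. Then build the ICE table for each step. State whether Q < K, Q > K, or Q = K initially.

Q₀ = 0.01758 vs Keq = 0.01516 ⇒ Q>K, reverse
Step 1:
                   B          X
  Initial      5.259     0.3041
  Change     0.01073   -0.02145
  Equil         5.27     0.2826
  solve Keq expr → x = -0.01073; check Q = 0.01516
Then remove 1.976 M of B.
Step 2:
                   B          X
  Initial      3.294     0.2826
  Change      0.0291    -0.0582
  Equil        3.323     0.2244
  solve Keq expr → x = -0.0291; check Q = 0.01516

Q₀ = 0.01758; Q > K (proceeds reverse)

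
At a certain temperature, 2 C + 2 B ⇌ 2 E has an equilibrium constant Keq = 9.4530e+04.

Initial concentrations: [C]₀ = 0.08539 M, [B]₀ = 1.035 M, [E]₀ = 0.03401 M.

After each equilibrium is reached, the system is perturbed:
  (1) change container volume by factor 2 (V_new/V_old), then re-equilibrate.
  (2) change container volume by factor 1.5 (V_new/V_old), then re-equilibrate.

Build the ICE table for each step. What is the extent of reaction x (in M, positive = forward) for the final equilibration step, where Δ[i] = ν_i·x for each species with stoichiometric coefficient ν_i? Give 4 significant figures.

Q₀ = 0.1481 vs Keq = 9.4530e+04 ⇒ Q<K, forward
Step 1:
                    C           B           E
  I           0.08539       1.035     0.03401
  C          -0.08498    -0.08498     0.08498
  E        4.0738e-04        0.95       0.119
  solve Keq expr → x = 0.04249; check Q = 9.4530e+04
Then change container volume by factor 2 (V_new/V_old).
Step 2:
                    C           B           E
  I        2.0369e-04       0.475      0.0595
  C        2.0214e-04  2.0214e-04 -2.0214e-04
  E        4.0583e-04      0.4752     0.05929
  solve Keq expr → x = -1.0107e-04; check Q = 9.4530e+04
Then change container volume by factor 1.5 (V_new/V_old).
Step 3:
                    C           B           E
  I        2.7055e-04      0.3168     0.03953
  C        1.3373e-04  1.3373e-04 -1.3373e-04
  E        4.0428e-04      0.3169      0.0394
  solve Keq expr → x = -6.6866e-05; check Q = 9.4530e+04

x = -6.6866e-05 M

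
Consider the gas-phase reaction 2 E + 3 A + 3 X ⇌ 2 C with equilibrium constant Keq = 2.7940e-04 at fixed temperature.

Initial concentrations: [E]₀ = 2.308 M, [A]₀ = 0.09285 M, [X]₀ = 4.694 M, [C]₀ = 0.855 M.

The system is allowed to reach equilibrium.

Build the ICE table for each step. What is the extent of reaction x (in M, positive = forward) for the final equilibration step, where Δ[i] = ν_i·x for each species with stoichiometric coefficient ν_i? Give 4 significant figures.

Q₀ = 1.658 vs Keq = 2.7940e-04 ⇒ Q>K, reverse
Step 1:
                   E          A          X          C
  Initial      2.308    0.09285      4.694      0.855
  Change      0.4578     0.6867     0.6867    -0.4578
  Equil        2.766     0.7796      5.381     0.3972
  solve Keq expr → x = -0.2289; check Q = 2.7940e-04

x = -0.2289 M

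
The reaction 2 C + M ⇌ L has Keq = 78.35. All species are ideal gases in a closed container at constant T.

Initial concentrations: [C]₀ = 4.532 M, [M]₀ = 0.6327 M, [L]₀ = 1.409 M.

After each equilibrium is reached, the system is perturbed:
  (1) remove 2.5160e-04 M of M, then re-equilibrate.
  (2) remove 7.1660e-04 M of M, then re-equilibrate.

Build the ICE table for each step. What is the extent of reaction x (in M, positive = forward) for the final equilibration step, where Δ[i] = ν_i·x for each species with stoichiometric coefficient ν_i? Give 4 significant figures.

Q₀ = 0.1084 vs Keq = 78.35 ⇒ Q<K, forward
Step 1:
                    C           M           L
  I             4.532      0.6327       1.409
  C            -1.261     -0.6303      0.6303
  E             3.271    0.002432       2.039
  solve Keq expr → x = 0.6303; check Q = 78.35
Then remove 2.5160e-04 M of M.
Step 2:
                    C           M           L
  I             3.271     0.00218       2.039
  C        5.0111e-04  2.5056e-04 -2.5056e-04
  E             3.272    0.002431       2.039
  solve Keq expr → x = -2.5056e-04; check Q = 78.35
Then remove 7.1660e-04 M of M.
Step 3:
                    C           M           L
  I             3.272    0.001714       2.039
  C          0.001427  7.1363e-04 -7.1363e-04
  E             3.273    0.002428       2.038
  solve Keq expr → x = -7.1363e-04; check Q = 78.35

x = -7.1363e-04 M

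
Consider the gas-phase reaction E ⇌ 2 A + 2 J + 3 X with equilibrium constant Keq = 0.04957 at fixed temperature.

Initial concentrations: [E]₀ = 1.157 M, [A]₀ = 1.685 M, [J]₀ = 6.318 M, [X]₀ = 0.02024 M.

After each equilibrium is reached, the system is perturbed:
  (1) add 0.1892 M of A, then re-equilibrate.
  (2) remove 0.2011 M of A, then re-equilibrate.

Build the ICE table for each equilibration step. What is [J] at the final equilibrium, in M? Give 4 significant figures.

Q₀ = 8.1219e-04 vs Keq = 0.04957 ⇒ Q<K, forward
Step 1:
                   E          A          J          X
  I            1.157      1.685      6.318    0.02024
  C         -0.01917    0.03834    0.03834    0.05751
  E            1.138      1.723      6.356    0.07775
  solve Keq expr → x = 0.01917; check Q = 0.04957
Then add 0.1892 M of A.
Step 2:
                   E          A          J          X
  I            1.138      1.913      6.356    0.07775
  C          0.00169  -0.003379  -0.003379  -0.005069
  E             1.14      1.909      6.353    0.07268
  solve Keq expr → x = -0.00169; check Q = 0.04957
Then remove 0.2011 M of A.
Step 3:
                   E          A          J          X
  I             1.14      1.708      6.353    0.07268
  C        -0.001806   0.003612   0.003612   0.005417
  E            1.138      1.712      6.357     0.0781
  solve Keq expr → x = 0.001806; check Q = 0.04957

[J]_eq = 6.357 M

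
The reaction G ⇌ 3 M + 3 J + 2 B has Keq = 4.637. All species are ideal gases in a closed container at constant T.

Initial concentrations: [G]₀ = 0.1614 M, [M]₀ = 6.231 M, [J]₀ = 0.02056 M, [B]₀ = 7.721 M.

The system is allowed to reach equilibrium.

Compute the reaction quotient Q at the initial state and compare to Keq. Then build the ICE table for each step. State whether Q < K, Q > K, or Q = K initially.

Q₀ = 0.7766 vs Keq = 4.637 ⇒ Q<K, forward
Step 1:
                    G           M           J           B
  I            0.1614       6.231     0.02056       7.721
  C         -0.005397     0.01619     0.01619     0.01079
  E             0.156       6.247     0.03675       7.732
  solve Keq expr → x = 0.005397; check Q = 4.637

Q₀ = 0.7766; Q < K (proceeds forward)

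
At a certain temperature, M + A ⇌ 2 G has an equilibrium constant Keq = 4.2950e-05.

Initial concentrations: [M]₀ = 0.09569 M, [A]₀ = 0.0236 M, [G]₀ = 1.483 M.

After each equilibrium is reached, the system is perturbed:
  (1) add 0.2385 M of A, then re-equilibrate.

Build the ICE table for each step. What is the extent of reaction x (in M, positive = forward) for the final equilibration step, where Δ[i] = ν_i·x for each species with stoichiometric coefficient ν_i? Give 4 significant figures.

Q₀ = 973.9 vs Keq = 4.2950e-05 ⇒ Q>K, reverse
Step 1:
                   M          A          G
  Initial    0.09569     0.0236      1.483
  Change      0.7389     0.7389     -1.478
  Equil       0.8346     0.7625   0.005228
  solve Keq expr → x = -0.7389; check Q = 4.2950e-05
Then add 0.2385 M of A.
Step 2:
                   M          A          G
  Initial     0.8346      1.001   0.005228
  Change  -3.7979e-04 -3.7979e-04 7.5959e-04
  Equil       0.8342      1.001   0.005988
  solve Keq expr → x = 3.7979e-04; check Q = 4.2950e-05

x = 3.7979e-04 M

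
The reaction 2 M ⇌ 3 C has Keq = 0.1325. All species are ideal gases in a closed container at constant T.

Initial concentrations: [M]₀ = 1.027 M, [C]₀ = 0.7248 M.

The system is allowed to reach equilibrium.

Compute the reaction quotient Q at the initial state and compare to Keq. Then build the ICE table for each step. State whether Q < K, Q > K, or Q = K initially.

Q₀ = 0.361; Q > K (proceeds reverse)

Q₀ = 0.361 vs Keq = 0.1325 ⇒ Q>K, reverse
Step 1:
                   M          C
  Initial      1.027     0.7248
  Change      0.1124    -0.1686
  Equil        1.139     0.5562
  solve Keq expr → x = -0.05621; check Q = 0.1325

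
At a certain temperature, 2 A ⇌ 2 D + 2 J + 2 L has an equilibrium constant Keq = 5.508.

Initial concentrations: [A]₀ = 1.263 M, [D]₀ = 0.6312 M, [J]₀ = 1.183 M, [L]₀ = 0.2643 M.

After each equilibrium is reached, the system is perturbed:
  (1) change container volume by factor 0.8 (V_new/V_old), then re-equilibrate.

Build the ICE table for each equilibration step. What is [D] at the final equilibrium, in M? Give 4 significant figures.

[D]_eq = 1.342 M

Q₀ = 0.02442 vs Keq = 5.508 ⇒ Q<K, forward
Step 1:
                    A           D           J           L
  init          1.263      0.6312       1.183      0.2643
  Δ            -0.551       0.551       0.551       0.551
  eq            0.712       1.182       1.734      0.8153
  solve Keq expr → x = 0.2755; check Q = 5.508
Then change container volume by factor 0.8 (V_new/V_old).
Step 2:
                    A           D           J           L
  init         0.8901       1.478       2.167       1.019
  Δ            0.1359     -0.1359     -0.1359     -0.1359
  eq            1.026       1.342       2.032      0.8832
  solve Keq expr → x = -0.06793; check Q = 5.508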